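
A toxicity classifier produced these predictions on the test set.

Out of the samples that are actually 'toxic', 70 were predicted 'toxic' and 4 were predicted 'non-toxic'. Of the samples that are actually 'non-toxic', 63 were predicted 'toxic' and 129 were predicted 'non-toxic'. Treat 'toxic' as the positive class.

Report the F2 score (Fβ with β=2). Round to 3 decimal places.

0.816

Fβ = (1+β²)·TP / ((1+β²)·TP + β²·FN + FP), with β²=4
= 5·70 / (5·70 + 4·4 + 63) = 0.816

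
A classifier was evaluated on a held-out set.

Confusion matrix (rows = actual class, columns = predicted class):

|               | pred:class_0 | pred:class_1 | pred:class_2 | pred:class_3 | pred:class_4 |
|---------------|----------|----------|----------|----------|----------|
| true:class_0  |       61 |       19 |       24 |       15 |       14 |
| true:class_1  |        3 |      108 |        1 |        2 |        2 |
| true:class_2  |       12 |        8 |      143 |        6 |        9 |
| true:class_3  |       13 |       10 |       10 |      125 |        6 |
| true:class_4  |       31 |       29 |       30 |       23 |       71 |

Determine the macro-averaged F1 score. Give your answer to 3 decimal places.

0.642

Per-class F1 score (2·TP/(2·TP+FP+FN)):
  class_0: TP=61, FP=3+12+13+31=59, FN=19+24+15+14=72 → 122/253 = 0.4822
  class_1: TP=108, FP=19+8+10+29=66, FN=3+1+2+2=8 → 216/290 = 0.7448
  class_2: TP=143, FP=24+1+10+30=65, FN=12+8+6+9=35 → 286/386 = 0.7409
  class_3: TP=125, FP=15+2+6+23=46, FN=13+10+10+6=39 → 250/335 = 0.7463
  class_4: TP=71, FP=14+2+9+6=31, FN=31+29+30+23=113 → 142/286 = 0.4965
Macro-F1 score = mean = (0.4822 + 0.7448 + 0.7409 + 0.7463 + 0.4965) / 5 = 0.642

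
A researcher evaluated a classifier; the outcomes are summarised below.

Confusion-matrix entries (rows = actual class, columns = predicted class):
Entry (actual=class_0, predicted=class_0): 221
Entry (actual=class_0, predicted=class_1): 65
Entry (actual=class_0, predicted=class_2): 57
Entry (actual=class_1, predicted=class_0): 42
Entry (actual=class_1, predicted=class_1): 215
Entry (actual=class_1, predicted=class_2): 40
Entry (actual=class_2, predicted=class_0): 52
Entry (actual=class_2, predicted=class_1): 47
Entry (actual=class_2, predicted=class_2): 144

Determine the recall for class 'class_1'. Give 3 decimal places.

0.724

One-vs-rest for 'class_1': TP = diagonal; FP = other classes predicted 'class_1'; FN = 'class_1' predicted as other.
recall = TP/(TP+FN).
class_1: TP=215, FN=42+40=82 → 215/297 = 0.7239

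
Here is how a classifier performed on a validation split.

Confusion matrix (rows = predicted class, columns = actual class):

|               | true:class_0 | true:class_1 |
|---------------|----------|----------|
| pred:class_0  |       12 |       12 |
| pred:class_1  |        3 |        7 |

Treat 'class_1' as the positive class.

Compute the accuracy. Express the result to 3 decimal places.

0.559

Accuracy = (TP+TN)/N = (7+12)/34 = 0.559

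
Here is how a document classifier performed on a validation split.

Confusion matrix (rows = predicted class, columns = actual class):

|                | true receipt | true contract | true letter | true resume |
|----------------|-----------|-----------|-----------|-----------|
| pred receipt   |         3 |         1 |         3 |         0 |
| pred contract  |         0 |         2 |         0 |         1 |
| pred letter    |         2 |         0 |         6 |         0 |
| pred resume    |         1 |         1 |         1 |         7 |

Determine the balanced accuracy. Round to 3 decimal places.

0.619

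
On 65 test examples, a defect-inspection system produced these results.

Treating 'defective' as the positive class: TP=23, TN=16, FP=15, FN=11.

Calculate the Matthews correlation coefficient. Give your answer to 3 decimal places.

MCC = (TP·TN − FP·FN) / √((TP+FP)(TP+FN)(TN+FP)(TN+FN))
Numerator = 23·16 − 15·11 = 203
Denominator = √(38·34·31·27) = √1081404 = 1039.9058
MCC = 203 / 1039.9058 = 0.195

0.195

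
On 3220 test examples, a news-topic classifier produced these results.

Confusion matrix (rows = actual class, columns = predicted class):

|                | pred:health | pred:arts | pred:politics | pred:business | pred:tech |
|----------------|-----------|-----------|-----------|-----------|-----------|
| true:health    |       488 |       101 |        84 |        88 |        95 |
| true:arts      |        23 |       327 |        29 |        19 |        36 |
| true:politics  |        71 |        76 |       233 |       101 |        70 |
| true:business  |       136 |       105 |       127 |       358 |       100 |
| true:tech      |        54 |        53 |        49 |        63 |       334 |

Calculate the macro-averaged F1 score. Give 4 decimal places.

0.5370

Per-class F1 score (2·TP/(2·TP+FP+FN)):
  health: TP=488, FP=23+71+136+54=284, FN=101+84+88+95=368 → 976/1628 = 0.59951
  arts: TP=327, FP=101+76+105+53=335, FN=23+29+19+36=107 → 654/1096 = 0.59672
  politics: TP=233, FP=84+29+127+49=289, FN=71+76+101+70=318 → 466/1073 = 0.43430
  business: TP=358, FP=88+19+101+63=271, FN=136+105+127+100=468 → 716/1455 = 0.49210
  tech: TP=334, FP=95+36+70+100=301, FN=54+53+49+63=219 → 668/1188 = 0.56229
Macro-F1 score = mean = (0.59951 + 0.59672 + 0.43430 + 0.49210 + 0.56229) / 5 = 0.5370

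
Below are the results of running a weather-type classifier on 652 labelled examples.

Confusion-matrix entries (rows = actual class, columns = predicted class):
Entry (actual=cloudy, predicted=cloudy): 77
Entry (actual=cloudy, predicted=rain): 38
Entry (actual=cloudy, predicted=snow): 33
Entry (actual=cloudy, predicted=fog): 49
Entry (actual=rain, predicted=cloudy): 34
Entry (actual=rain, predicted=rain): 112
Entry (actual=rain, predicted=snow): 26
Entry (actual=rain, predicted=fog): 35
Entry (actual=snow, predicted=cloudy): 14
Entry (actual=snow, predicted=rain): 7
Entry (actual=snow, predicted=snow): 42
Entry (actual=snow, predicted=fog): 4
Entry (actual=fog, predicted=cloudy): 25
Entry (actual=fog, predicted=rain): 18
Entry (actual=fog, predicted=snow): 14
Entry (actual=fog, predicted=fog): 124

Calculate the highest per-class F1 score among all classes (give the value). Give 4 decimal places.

Per-class F1 score (2·TP/(2·TP+FP+FN)):
  cloudy: TP=77, FP=34+14+25=73, FN=38+33+49=120 → 154/347 = 0.44380
  rain: TP=112, FP=38+7+18=63, FN=34+26+35=95 → 224/382 = 0.58639
  snow: TP=42, FP=33+26+14=73, FN=14+7+4=25 → 84/182 = 0.46154
  fog: TP=124, FP=49+35+4=88, FN=25+18+14=57 → 248/393 = 0.63104
Highest is class 'fog' with F1 score = 0.6310.

0.6310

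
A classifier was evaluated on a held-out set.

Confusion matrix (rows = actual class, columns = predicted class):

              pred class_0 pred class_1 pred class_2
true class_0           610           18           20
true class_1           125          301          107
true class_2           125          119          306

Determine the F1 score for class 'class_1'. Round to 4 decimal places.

0.6200

One-vs-rest for 'class_1': TP = diagonal; FP = other classes predicted 'class_1'; FN = 'class_1' predicted as other.
F1 score = 2·TP/(2·TP+FP+FN).
class_1: TP=301, FP=18+119=137, FN=125+107=232 → 602/971 = 0.61998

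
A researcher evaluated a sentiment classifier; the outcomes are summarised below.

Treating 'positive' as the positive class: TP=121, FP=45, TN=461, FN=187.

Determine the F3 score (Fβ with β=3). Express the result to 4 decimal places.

0.4118

Fβ = (1+β²)·TP / ((1+β²)·TP + β²·FN + FP), with β²=9
= 10·121 / (10·121 + 9·187 + 45) = 0.4118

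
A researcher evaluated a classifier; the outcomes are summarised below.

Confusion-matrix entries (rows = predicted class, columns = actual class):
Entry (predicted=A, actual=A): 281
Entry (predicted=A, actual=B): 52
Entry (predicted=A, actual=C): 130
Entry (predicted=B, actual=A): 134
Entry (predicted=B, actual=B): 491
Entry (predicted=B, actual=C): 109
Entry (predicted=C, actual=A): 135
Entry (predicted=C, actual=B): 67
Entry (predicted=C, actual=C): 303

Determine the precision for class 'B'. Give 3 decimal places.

0.669

One-vs-rest for 'B': TP = diagonal; FP = other classes predicted 'B'; FN = 'B' predicted as other.
precision = TP/(TP+FP).
B: TP=491, FP=134+109=243 → 491/734 = 0.6689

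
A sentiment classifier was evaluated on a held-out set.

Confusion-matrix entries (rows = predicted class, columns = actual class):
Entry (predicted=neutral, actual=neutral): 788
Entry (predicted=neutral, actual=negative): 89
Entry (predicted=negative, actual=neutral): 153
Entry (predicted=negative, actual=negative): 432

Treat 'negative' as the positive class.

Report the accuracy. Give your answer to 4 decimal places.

0.8345

Accuracy = (TP+TN)/N = (432+788)/1462 = 0.8345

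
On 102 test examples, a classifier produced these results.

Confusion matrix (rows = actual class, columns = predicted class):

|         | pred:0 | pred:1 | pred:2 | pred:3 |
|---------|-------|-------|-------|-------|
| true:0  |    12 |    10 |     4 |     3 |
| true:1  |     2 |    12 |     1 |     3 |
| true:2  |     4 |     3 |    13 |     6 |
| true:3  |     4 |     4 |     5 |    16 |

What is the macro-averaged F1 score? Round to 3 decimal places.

Per-class F1 score (2·TP/(2·TP+FP+FN)):
  0: TP=12, FP=2+4+4=10, FN=10+4+3=17 → 24/51 = 0.4706
  1: TP=12, FP=10+3+4=17, FN=2+1+3=6 → 24/47 = 0.5106
  2: TP=13, FP=4+1+5=10, FN=4+3+6=13 → 26/49 = 0.5306
  3: TP=16, FP=3+3+6=12, FN=4+4+5=13 → 32/57 = 0.5614
Macro-F1 score = mean = (0.4706 + 0.5106 + 0.5306 + 0.5614) / 4 = 0.518

0.518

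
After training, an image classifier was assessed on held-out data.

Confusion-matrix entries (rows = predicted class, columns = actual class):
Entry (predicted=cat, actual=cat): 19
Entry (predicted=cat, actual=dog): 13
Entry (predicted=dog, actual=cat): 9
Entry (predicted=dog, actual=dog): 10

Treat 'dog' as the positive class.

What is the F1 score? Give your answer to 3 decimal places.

Precision = TP/(TP+FP) = 10/19 = 0.5263
Recall = TP/(TP+FN) = 10/23 = 0.4348
F1 = 2·TP/(2·TP+FP+FN) = 20/42 = 0.476

0.476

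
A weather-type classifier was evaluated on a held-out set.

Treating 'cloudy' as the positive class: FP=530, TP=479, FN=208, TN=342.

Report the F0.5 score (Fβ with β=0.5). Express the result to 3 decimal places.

0.507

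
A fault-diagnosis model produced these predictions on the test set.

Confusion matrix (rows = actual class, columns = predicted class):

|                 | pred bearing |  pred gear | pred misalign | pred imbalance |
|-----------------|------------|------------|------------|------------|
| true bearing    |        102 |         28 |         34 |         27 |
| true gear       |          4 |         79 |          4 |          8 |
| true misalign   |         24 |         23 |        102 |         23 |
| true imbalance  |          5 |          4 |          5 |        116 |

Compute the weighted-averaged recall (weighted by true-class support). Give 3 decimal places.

0.679

Per-class recall (TP/(TP+FN)):
  bearing: TP=102, FN=28+34+27=89 → 102/191 = 0.5340
  gear: TP=79, FN=4+4+8=16 → 79/95 = 0.8316
  misalign: TP=102, FN=24+23+23=70 → 102/172 = 0.5930
  imbalance: TP=116, FN=5+4+5=14 → 116/130 = 0.8923
Weighted-recall = Σ (supportᵢ/N)·recallᵢ with N=588: (191/588)·0.5340 + (95/588)·0.8316 + (172/588)·0.5930 + (130/588)·0.8923 = 0.679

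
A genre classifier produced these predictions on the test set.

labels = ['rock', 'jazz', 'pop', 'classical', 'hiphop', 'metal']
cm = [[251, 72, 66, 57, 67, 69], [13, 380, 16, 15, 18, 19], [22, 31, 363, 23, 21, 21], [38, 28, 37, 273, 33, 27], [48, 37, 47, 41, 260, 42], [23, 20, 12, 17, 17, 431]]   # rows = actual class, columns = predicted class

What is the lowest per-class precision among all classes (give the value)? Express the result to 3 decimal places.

Per-class precision (TP/(TP+FP)):
  rock: TP=251, FP=13+22+38+48+23=144 → 251/395 = 0.6354
  jazz: TP=380, FP=72+31+28+37+20=188 → 380/568 = 0.6690
  pop: TP=363, FP=66+16+37+47+12=178 → 363/541 = 0.6710
  classical: TP=273, FP=57+15+23+41+17=153 → 273/426 = 0.6408
  hiphop: TP=260, FP=67+18+21+33+17=156 → 260/416 = 0.6250
  metal: TP=431, FP=69+19+21+27+42=178 → 431/609 = 0.7077
Lowest is class 'hiphop' with precision = 0.625.

0.625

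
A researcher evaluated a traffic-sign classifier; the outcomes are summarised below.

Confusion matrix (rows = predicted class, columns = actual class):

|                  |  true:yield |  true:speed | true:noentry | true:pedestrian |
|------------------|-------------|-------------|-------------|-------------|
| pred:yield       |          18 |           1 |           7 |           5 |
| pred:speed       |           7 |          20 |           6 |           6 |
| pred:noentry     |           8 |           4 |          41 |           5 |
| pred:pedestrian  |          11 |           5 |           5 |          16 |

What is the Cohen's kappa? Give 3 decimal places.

Observed agreement pₒ = trace/N = 95/165 = 0.5758
Expected agreement pₑ = Σ (rowᵢ·colᵢ)/N² = (44·31 + 30·39 + 59·58 + 32·37)/165² = 0.2623
κ = (pₒ − pₑ)/(1 − pₑ) = (0.5758 − 0.2623)/(1 − 0.2623) = 0.425

0.425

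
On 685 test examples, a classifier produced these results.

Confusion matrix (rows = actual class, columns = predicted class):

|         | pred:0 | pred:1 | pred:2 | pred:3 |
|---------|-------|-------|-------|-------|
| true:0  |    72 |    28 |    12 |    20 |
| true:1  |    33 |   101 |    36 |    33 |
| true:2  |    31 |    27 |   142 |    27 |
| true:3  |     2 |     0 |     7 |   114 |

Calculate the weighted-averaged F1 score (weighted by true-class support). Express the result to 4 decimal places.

0.6206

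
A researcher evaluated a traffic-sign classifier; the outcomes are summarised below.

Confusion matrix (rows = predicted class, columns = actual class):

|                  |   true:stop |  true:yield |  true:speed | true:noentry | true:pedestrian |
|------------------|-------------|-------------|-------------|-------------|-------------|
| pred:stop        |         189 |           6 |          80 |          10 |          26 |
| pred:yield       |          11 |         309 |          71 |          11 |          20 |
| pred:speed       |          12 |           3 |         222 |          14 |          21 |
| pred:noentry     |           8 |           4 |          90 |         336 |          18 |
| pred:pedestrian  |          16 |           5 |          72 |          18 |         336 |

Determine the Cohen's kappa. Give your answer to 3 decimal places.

0.663

Observed agreement pₒ = trace/N = 1392/1908 = 0.7296
Expected agreement pₑ = Σ (rowᵢ·colᵢ)/N² = (236·311 + 327·422 + 535·272 + 389·456 + 421·447)/1908² = 0.1985
κ = (pₒ − pₑ)/(1 − pₑ) = (0.7296 − 0.1985)/(1 − 0.1985) = 0.663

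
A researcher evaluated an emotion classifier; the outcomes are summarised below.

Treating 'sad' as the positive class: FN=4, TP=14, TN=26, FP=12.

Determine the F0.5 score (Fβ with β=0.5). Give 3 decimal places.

0.574

Fβ = (1+β²)·TP / ((1+β²)·TP + β²·FN + FP), with β²=1/4
= 1.25·14 / (1.25·14 + 0.25·4 + 12) = 0.574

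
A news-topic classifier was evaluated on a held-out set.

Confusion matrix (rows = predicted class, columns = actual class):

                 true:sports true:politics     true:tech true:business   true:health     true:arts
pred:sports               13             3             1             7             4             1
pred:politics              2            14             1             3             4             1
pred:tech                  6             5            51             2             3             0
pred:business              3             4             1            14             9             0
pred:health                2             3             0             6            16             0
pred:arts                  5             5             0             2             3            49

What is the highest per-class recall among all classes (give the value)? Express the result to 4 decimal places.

Per-class recall (TP/(TP+FN)):
  sports: TP=13, FN=2+6+3+2+5=18 → 13/31 = 0.41935
  politics: TP=14, FN=3+5+4+3+5=20 → 14/34 = 0.41176
  tech: TP=51, FN=1+1+1+0+0=3 → 51/54 = 0.94444
  business: TP=14, FN=7+3+2+6+2=20 → 14/34 = 0.41176
  health: TP=16, FN=4+4+3+9+3=23 → 16/39 = 0.41026
  arts: TP=49, FN=1+1+0+0+0=2 → 49/51 = 0.96078
Highest is class 'arts' with recall = 0.9608.

0.9608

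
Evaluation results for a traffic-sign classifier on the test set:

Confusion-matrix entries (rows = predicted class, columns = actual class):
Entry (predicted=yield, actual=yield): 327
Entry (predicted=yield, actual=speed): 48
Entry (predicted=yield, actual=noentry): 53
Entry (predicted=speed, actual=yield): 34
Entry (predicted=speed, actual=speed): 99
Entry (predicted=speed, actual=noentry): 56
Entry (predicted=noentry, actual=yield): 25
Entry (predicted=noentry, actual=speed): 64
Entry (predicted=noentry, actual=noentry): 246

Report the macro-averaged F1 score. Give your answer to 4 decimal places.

Per-class F1 score (2·TP/(2·TP+FP+FN)):
  yield: TP=327, FP=48+53=101, FN=34+25=59 → 654/814 = 0.80344
  speed: TP=99, FP=34+56=90, FN=48+64=112 → 198/400 = 0.49500
  noentry: TP=246, FP=25+64=89, FN=53+56=109 → 492/690 = 0.71304
Macro-F1 score = mean = (0.80344 + 0.49500 + 0.71304) / 3 = 0.6705

0.6705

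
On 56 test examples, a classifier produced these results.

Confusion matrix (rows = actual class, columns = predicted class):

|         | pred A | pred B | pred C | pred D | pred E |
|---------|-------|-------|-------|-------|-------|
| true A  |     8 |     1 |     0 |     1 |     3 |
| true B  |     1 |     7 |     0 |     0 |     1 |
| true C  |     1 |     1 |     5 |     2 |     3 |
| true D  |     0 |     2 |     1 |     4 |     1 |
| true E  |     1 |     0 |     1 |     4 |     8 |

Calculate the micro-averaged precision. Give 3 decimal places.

0.571

Micro-averaging pools counts across classes: ΣTP=32, ΣFP=24, ΣFN=24.
Micro-precision = TP/(TP+FP) on pooled counts = 0.571 (equals overall accuracy in single-label multiclass).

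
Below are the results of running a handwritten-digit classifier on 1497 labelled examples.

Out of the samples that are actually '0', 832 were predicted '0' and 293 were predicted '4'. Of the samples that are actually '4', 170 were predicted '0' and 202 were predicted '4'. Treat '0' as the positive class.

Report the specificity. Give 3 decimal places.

0.543

Specificity = TN/(TN+FP) = 202/(202+170) = 0.543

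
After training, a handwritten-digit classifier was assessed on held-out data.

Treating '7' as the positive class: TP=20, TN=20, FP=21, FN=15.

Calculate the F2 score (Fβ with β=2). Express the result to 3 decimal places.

0.552

Fβ = (1+β²)·TP / ((1+β²)·TP + β²·FN + FP), with β²=4
= 5·20 / (5·20 + 4·15 + 21) = 0.552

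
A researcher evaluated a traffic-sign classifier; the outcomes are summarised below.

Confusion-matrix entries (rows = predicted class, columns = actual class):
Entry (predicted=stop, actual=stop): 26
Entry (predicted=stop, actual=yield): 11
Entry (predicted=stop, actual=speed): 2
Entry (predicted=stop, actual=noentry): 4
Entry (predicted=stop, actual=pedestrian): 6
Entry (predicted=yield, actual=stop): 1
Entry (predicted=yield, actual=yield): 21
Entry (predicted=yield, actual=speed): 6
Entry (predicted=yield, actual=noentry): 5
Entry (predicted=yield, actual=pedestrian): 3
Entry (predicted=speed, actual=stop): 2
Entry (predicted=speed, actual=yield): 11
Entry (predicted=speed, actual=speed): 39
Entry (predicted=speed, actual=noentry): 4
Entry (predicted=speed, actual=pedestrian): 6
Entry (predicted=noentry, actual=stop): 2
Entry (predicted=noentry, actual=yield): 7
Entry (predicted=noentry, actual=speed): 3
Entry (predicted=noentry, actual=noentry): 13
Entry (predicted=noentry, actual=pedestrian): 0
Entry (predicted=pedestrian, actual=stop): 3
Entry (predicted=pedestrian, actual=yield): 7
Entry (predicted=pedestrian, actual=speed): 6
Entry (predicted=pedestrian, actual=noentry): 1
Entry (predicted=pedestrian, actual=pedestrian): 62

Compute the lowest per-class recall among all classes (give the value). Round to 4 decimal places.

Per-class recall (TP/(TP+FN)):
  stop: TP=26, FN=1+2+2+3=8 → 26/34 = 0.76471
  yield: TP=21, FN=11+11+7+7=36 → 21/57 = 0.36842
  speed: TP=39, FN=2+6+3+6=17 → 39/56 = 0.69643
  noentry: TP=13, FN=4+5+4+1=14 → 13/27 = 0.48148
  pedestrian: TP=62, FN=6+3+6+0=15 → 62/77 = 0.80519
Lowest is class 'yield' with recall = 0.3684.

0.3684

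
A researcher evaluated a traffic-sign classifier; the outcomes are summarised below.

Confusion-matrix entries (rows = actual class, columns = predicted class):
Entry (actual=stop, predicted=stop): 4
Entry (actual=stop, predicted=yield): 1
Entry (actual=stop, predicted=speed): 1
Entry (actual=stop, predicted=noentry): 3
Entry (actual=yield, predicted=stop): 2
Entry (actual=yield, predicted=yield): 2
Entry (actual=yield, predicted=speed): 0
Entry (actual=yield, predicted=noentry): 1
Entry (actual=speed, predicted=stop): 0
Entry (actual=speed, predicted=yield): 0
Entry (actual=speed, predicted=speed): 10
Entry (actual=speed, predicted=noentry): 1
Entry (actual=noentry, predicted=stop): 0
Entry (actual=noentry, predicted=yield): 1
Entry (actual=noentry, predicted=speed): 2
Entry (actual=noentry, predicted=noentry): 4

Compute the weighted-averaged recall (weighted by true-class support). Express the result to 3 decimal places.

Per-class recall (TP/(TP+FN)):
  stop: TP=4, FN=1+1+3=5 → 4/9 = 0.4444
  yield: TP=2, FN=2+0+1=3 → 2/5 = 0.4000
  speed: TP=10, FN=0+0+1=1 → 10/11 = 0.9091
  noentry: TP=4, FN=0+1+2=3 → 4/7 = 0.5714
Weighted-recall = Σ (supportᵢ/N)·recallᵢ with N=32: (9/32)·0.4444 + (5/32)·0.4000 + (11/32)·0.9091 + (7/32)·0.5714 = 0.625

0.625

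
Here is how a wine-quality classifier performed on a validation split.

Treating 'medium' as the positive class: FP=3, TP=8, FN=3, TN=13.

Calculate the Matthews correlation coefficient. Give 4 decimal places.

0.5398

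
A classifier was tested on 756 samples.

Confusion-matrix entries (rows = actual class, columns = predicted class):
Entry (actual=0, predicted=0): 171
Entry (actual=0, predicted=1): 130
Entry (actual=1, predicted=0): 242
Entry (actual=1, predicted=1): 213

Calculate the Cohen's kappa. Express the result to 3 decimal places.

0.034

Observed agreement pₒ = trace/N = 384/756 = 0.5079
Expected agreement pₑ = Σ (rowᵢ·colᵢ)/N² = (301·413 + 455·343)/756² = 0.4906
κ = (pₒ − pₑ)/(1 − pₑ) = (0.5079 − 0.4906)/(1 − 0.4906) = 0.034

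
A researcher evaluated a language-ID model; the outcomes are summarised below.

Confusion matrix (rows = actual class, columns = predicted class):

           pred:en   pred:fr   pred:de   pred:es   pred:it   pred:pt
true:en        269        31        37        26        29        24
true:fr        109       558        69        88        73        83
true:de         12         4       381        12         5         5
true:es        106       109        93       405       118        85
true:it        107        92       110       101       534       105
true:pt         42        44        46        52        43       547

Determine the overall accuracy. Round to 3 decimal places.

Accuracy = trace / total = (269+558+381+405+534+547=2694) / 4554 = 2694/4554 = 0.592

0.592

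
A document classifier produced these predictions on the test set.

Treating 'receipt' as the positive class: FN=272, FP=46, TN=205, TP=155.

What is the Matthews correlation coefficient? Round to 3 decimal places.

0.190

MCC = (TP·TN − FP·FN) / √((TP+FP)(TP+FN)(TN+FP)(TN+FN))
Numerator = 155·205 − 46·272 = 19263
Denominator = √(201·427·251·477) = √10275809229 = 101369.6662
MCC = 19263 / 101369.6662 = 0.190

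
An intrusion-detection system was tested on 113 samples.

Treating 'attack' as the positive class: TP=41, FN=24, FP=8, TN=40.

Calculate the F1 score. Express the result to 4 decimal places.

0.7193

Precision = TP/(TP+FP) = 41/49 = 0.8367
Recall = TP/(TP+FN) = 41/65 = 0.6308
F1 = 2·TP/(2·TP+FP+FN) = 82/114 = 0.7193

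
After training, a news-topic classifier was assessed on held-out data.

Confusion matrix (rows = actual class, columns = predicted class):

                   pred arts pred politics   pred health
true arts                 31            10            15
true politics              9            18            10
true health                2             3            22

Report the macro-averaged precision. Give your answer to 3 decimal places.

Per-class precision (TP/(TP+FP)):
  arts: TP=31, FP=9+2=11 → 31/42 = 0.7381
  politics: TP=18, FP=10+3=13 → 18/31 = 0.5806
  health: TP=22, FP=15+10=25 → 22/47 = 0.4681
Macro-precision = mean = (0.7381 + 0.5806 + 0.4681) / 3 = 0.596

0.596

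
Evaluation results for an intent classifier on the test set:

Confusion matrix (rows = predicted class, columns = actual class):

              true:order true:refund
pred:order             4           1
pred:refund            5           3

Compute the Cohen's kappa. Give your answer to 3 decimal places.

0.152

Observed agreement pₒ = trace/N = 7/13 = 0.5385
Expected agreement pₑ = Σ (rowᵢ·colᵢ)/N² = (9·5 + 4·8)/13² = 0.4556
κ = (pₒ − pₑ)/(1 − pₑ) = (0.5385 − 0.4556)/(1 − 0.4556) = 0.152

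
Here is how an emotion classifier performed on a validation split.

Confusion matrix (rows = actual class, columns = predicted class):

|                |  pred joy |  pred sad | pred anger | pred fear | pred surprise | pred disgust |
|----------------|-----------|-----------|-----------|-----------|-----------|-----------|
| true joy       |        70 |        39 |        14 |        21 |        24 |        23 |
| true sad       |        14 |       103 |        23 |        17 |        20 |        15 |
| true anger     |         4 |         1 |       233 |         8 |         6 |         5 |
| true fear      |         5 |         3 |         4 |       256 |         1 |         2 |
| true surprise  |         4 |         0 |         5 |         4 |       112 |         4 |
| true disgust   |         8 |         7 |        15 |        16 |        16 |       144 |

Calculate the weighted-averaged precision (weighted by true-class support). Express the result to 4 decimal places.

0.7304

Per-class precision (TP/(TP+FP)):
  joy: TP=70, FP=14+4+5+4+8=35 → 70/105 = 0.66667
  sad: TP=103, FP=39+1+3+0+7=50 → 103/153 = 0.67320
  anger: TP=233, FP=14+23+4+5+15=61 → 233/294 = 0.79252
  fear: TP=256, FP=21+17+8+4+16=66 → 256/322 = 0.79503
  surprise: TP=112, FP=24+20+6+1+16=67 → 112/179 = 0.62570
  disgust: TP=144, FP=23+15+5+2+4=49 → 144/193 = 0.74611
Weighted-precision = Σ (supportᵢ/N)·precisionᵢ with N=1246: (191/1246)·0.66667 + (192/1246)·0.67320 + (257/1246)·0.79252 + (271/1246)·0.79503 + (129/1246)·0.62570 + (206/1246)·0.74611 = 0.7304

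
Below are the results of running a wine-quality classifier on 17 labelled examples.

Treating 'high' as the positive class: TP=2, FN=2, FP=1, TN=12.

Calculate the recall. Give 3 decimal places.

Recall = TP/(TP+FN) = 2/(2+2) = 2/4 = 0.500

0.500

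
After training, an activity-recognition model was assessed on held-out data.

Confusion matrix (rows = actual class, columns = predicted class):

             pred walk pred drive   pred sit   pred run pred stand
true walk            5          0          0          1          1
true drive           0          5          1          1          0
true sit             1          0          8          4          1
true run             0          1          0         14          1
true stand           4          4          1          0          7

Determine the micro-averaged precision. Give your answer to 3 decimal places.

Micro-averaging pools counts across classes: ΣTP=39, ΣFP=21, ΣFN=21.
Micro-precision = TP/(TP+FP) on pooled counts = 0.650 (equals overall accuracy in single-label multiclass).

0.650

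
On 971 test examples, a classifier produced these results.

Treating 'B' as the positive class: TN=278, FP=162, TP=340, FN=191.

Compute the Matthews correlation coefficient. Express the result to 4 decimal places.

MCC = (TP·TN − FP·FN) / √((TP+FP)(TP+FN)(TN+FP)(TN+FN))
Numerator = 340·278 − 162·191 = 63578
Denominator = √(502·531·440·469) = √55007734320 = 234537.2770
MCC = 63578 / 234537.2770 = 0.2711

0.2711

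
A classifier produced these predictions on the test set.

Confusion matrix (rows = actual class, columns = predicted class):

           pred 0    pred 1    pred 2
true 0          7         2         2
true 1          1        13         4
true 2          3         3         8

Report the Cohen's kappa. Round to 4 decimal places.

Observed agreement pₒ = trace/N = 28/43 = 0.65116
Expected agreement pₑ = Σ (rowᵢ·colᵢ)/N² = (11·11 + 18·18 + 14·14)/43² = 0.34667
κ = (pₒ − pₑ)/(1 − pₑ) = (0.65116 − 0.34667)/(1 − 0.34667) = 0.4661

0.4661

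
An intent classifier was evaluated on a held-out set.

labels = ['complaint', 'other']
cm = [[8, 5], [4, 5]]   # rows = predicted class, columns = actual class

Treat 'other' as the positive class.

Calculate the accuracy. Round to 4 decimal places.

Accuracy = (TP+TN)/N = (5+8)/22 = 0.5909

0.5909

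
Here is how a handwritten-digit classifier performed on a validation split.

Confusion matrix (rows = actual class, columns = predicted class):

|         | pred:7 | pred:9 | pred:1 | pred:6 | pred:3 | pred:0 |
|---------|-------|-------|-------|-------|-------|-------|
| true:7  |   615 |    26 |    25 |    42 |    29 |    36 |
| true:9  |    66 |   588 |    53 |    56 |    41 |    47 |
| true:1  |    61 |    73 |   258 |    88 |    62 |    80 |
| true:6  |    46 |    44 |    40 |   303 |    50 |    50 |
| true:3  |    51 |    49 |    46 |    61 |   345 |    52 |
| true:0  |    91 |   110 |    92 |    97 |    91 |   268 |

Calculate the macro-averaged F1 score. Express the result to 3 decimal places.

0.558

Per-class F1 score (2·TP/(2·TP+FP+FN)):
  7: TP=615, FP=66+61+46+51+91=315, FN=26+25+42+29+36=158 → 1230/1703 = 0.7223
  9: TP=588, FP=26+73+44+49+110=302, FN=66+53+56+41+47=263 → 1176/1741 = 0.6755
  1: TP=258, FP=25+53+40+46+92=256, FN=61+73+88+62+80=364 → 516/1136 = 0.4542
  6: TP=303, FP=42+56+88+61+97=344, FN=46+44+40+50+50=230 → 606/1180 = 0.5136
  3: TP=345, FP=29+41+62+50+91=273, FN=51+49+46+61+52=259 → 690/1222 = 0.5646
  0: TP=268, FP=36+47+80+50+52=265, FN=91+110+92+97+91=481 → 536/1282 = 0.4181
Macro-F1 score = mean = (0.7223 + 0.6755 + 0.4542 + 0.5136 + 0.5646 + 0.4181) / 6 = 0.558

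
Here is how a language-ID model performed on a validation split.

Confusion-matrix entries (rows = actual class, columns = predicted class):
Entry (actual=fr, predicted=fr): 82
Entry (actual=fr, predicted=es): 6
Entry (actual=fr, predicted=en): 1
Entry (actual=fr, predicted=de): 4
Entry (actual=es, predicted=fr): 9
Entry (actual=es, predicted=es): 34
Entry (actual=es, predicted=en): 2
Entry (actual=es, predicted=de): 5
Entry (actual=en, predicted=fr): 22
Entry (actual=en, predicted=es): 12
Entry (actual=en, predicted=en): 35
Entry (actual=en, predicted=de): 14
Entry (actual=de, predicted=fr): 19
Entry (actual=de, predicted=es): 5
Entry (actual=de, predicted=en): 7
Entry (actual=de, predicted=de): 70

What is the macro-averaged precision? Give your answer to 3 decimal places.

0.687

Per-class precision (TP/(TP+FP)):
  fr: TP=82, FP=9+22+19=50 → 82/132 = 0.6212
  es: TP=34, FP=6+12+5=23 → 34/57 = 0.5965
  en: TP=35, FP=1+2+7=10 → 35/45 = 0.7778
  de: TP=70, FP=4+5+14=23 → 70/93 = 0.7527
Macro-precision = mean = (0.6212 + 0.5965 + 0.7778 + 0.7527) / 4 = 0.687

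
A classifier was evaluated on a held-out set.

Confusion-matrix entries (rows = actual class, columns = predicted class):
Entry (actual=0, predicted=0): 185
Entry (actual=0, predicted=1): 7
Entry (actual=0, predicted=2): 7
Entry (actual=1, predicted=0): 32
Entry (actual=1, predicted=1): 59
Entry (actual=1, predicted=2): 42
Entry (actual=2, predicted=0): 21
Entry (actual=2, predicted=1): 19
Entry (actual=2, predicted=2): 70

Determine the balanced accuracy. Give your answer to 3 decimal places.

0.670

Balanced accuracy = mean of per-class recall.
  0: recall = 185/199 = 0.9296
  1: recall = 59/133 = 0.4436
  2: recall = 70/110 = 0.6364
Mean = (0.9296 + 0.4436 + 0.6364) / 3 = 0.670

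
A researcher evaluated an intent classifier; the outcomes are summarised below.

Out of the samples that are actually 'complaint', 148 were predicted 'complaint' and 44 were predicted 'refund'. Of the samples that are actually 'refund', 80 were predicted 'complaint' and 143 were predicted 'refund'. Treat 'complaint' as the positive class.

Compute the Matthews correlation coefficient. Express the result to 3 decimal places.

0.413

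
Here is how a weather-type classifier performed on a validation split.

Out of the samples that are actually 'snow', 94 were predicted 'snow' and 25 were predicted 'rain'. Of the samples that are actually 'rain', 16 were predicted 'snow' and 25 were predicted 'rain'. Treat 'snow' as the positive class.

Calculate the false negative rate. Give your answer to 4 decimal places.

FNR = FN/(FN+TP) = 25/(25+94) = 0.2101

0.2101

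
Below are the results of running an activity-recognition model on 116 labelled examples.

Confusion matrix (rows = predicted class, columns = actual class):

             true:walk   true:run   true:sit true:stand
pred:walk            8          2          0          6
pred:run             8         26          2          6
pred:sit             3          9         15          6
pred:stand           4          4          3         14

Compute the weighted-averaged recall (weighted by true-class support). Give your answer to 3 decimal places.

0.543

Per-class recall (TP/(TP+FN)):
  walk: TP=8, FN=8+3+4=15 → 8/23 = 0.3478
  run: TP=26, FN=2+9+4=15 → 26/41 = 0.6341
  sit: TP=15, FN=0+2+3=5 → 15/20 = 0.7500
  stand: TP=14, FN=6+6+6=18 → 14/32 = 0.4375
Weighted-recall = Σ (supportᵢ/N)·recallᵢ with N=116: (23/116)·0.3478 + (41/116)·0.6341 + (20/116)·0.7500 + (32/116)·0.4375 = 0.543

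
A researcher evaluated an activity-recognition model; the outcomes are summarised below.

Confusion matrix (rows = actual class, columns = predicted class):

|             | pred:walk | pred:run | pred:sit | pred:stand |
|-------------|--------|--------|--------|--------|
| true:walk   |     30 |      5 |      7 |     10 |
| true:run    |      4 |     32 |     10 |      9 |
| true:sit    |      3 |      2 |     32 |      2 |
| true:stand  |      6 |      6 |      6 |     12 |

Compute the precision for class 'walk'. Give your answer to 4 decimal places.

precision = TP/(TP+FP).
walk: TP=30, FP=4+3+6=13 → 30/43 = 0.69767

0.6977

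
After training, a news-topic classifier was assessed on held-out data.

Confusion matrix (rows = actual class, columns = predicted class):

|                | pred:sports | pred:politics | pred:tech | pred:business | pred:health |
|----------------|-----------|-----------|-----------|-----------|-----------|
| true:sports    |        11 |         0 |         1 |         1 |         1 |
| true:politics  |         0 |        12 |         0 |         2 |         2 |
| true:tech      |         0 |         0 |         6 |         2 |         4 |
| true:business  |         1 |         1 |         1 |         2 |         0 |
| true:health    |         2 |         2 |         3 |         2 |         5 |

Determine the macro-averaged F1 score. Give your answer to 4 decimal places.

Per-class F1 score (2·TP/(2·TP+FP+FN)):
  sports: TP=11, FP=0+0+1+2=3, FN=0+1+1+1=3 → 22/28 = 0.78571
  politics: TP=12, FP=0+0+1+2=3, FN=0+0+2+2=4 → 24/31 = 0.77419
  tech: TP=6, FP=1+0+1+3=5, FN=0+0+2+4=6 → 12/23 = 0.52174
  business: TP=2, FP=1+2+2+2=7, FN=1+1+1+0=3 → 4/14 = 0.28571
  health: TP=5, FP=1+2+4+0=7, FN=2+2+3+2=9 → 10/26 = 0.38462
Macro-F1 score = mean = (0.78571 + 0.77419 + 0.52174 + 0.28571 + 0.38462) / 5 = 0.5504

0.5504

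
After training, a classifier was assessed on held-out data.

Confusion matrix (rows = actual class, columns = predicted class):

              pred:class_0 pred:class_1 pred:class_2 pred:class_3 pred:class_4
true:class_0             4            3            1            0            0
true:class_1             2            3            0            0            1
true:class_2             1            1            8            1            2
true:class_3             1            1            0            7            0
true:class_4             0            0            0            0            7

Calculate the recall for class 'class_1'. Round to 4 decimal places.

0.5000

Treat 'class_1' as positive and all other classes as negative.
recall = TP/(TP+FN).
class_1: TP=3, FN=2+0+0+1=3 → 3/6 = 0.50000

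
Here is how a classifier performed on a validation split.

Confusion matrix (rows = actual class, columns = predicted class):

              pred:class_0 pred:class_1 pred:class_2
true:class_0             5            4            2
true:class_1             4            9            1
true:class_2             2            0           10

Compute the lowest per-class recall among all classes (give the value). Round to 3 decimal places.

Per-class recall (TP/(TP+FN)):
  class_0: TP=5, FN=4+2=6 → 5/11 = 0.4545
  class_1: TP=9, FN=4+1=5 → 9/14 = 0.6429
  class_2: TP=10, FN=2+0=2 → 10/12 = 0.8333
Lowest is class 'class_0' with recall = 0.455.

0.455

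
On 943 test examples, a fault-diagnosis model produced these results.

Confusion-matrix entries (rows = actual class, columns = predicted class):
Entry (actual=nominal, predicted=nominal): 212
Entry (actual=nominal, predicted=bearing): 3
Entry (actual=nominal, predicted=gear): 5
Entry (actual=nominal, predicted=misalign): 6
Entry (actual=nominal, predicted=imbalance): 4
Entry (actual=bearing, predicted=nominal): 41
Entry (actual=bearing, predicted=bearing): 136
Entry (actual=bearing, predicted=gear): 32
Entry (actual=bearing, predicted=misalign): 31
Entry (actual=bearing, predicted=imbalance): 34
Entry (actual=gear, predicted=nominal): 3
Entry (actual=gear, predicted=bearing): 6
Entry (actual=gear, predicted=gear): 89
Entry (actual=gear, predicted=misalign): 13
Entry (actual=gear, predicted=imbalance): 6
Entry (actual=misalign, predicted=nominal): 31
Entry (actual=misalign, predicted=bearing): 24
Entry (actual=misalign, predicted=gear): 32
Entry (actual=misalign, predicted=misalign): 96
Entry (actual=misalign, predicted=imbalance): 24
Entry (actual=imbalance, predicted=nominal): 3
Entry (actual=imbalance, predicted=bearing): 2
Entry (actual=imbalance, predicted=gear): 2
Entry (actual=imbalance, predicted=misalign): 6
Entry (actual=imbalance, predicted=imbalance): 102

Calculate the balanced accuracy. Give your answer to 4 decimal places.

Balanced accuracy = mean of per-class recall.
  nominal: recall = 212/230 = 0.92174
  bearing: recall = 136/274 = 0.49635
  gear: recall = 89/117 = 0.76068
  misalign: recall = 96/207 = 0.46377
  imbalance: recall = 102/115 = 0.88696
Mean = (0.92174 + 0.49635 + 0.76068 + 0.46377 + 0.88696) / 5 = 0.7059

0.7059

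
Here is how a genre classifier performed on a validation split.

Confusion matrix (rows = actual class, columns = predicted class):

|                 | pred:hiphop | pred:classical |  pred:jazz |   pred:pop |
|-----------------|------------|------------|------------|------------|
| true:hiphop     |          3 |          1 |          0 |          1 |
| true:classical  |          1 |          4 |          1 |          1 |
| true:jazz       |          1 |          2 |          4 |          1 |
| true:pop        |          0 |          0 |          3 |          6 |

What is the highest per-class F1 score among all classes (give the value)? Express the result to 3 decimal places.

Per-class F1 score (2·TP/(2·TP+FP+FN)):
  hiphop: TP=3, FP=1+1+0=2, FN=1+0+1=2 → 6/10 = 0.6000
  classical: TP=4, FP=1+2+0=3, FN=1+1+1=3 → 8/14 = 0.5714
  jazz: TP=4, FP=0+1+3=4, FN=1+2+1=4 → 8/16 = 0.5000
  pop: TP=6, FP=1+1+1=3, FN=0+0+3=3 → 12/18 = 0.6667
Highest is class 'pop' with F1 score = 0.667.

0.667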